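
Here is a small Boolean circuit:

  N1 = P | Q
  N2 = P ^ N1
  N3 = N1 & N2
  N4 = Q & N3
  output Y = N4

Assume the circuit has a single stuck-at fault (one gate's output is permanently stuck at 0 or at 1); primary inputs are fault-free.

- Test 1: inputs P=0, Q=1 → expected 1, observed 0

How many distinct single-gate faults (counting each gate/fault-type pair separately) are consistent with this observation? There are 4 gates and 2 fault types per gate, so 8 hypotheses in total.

4

Fault-free: N1=1, N2=1, N3=1, N4=1 → 1. Observed 0.
  N1 stuck-at-0: output 0 ✓
  N1 stuck-at-1: output 1 ✗
  N2 stuck-at-0: output 0 ✓
  N2 stuck-at-1: output 1 ✗
  N3 stuck-at-0: output 0 ✓
  N3 stuck-at-1: output 1 ✗
  N4 stuck-at-0: output 0 ✓
  N4 stuck-at-1: output 1 ✗
Consistent faults: {N1 stuck-at-0, N2 stuck-at-0, N3 stuck-at-0, N4 stuck-at-0} — 4 in all.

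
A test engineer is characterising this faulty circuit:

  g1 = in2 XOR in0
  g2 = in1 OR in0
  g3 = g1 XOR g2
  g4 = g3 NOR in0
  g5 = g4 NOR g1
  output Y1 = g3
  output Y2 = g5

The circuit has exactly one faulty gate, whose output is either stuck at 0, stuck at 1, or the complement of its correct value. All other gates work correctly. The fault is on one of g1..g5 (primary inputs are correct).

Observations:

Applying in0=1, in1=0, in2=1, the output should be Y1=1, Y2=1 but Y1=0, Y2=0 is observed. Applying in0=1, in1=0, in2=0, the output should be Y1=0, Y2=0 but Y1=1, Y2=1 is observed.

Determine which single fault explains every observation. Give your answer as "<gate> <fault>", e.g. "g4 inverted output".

g1 inverted output

Fault-free values for test 1 (in0=1, in1=0, in2=1): g1=0, g2=1, g3=1, g4=0, g5=1, giving Y1=1, Y2=1. Observed Y1=0, Y2=0.
Test 1: faults giving observed Y1=0, Y2=0 are {g1 stuck-at-1, g1 inverted output}.
Test 2 (in0=1, in1=0, in2=0): fault-free g1=1, g2=1, g3=0, g4=0, g5=0 → Y1=0, Y2=0; observed Y1=1, Y2=1. Eliminates g1 stuck-at-1.
Only g1 inverted output is consistent with every test.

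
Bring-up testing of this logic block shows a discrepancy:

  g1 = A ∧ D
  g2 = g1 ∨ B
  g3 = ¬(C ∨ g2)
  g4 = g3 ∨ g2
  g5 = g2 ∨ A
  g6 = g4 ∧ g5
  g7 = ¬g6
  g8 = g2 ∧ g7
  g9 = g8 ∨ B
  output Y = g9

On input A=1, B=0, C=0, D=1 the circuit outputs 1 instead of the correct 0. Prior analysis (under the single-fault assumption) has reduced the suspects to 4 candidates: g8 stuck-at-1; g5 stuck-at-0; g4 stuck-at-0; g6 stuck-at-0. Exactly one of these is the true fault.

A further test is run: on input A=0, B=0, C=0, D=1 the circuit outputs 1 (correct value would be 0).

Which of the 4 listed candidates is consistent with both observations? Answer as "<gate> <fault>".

g8 stuck-at-1

Evaluate each candidate on input A=0, B=0, C=0, D=1:
  g8 stuck-at-1: g1=0, g2=0, g3=1, g4=1, g5=0, g6=0, g7=1, g8=1 [stuck-at-1], g9=1 → 1 — matches
  g5 stuck-at-0: g1=0, g2=0, g3=1, g4=1, g5=0 [stuck-at-0], g6=0, g7=1, g8=0, g9=0 → 0 — eliminated
  g4 stuck-at-0: g1=0, g2=0, g3=1, g4=0 [stuck-at-0], g5=0, g6=0, g7=1, g8=0, g9=0 → 0 — eliminated
  g6 stuck-at-0: g1=0, g2=0, g3=1, g4=1, g5=0, g6=0 [stuck-at-0], g7=1, g8=0, g9=0 → 0 — eliminated
Only g8 stuck-at-1 reproduces the observed 1.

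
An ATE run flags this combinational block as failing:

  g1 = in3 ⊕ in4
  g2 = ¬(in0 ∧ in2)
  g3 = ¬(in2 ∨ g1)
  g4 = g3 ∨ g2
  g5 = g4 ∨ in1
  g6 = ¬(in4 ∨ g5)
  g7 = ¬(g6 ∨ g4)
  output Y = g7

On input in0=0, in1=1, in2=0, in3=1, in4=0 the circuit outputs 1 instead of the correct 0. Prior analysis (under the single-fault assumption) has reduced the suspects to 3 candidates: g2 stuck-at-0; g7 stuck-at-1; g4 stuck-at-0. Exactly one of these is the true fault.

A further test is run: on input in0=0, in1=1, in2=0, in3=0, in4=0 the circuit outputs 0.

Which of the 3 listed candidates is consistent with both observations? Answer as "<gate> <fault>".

Evaluate each candidate on input in0=0, in1=1, in2=0, in3=0, in4=0:
  g2 stuck-at-0: g1=0, g2=0 [stuck-at-0], g3=1, g4=1, g5=1, g6=0, g7=0 → 0 — matches
  g7 stuck-at-1: g1=0, g2=1, g3=1, g4=1, g5=1, g6=0, g7=1 [stuck-at-1] → 1 — eliminated
  g4 stuck-at-0: g1=0, g2=1, g3=1, g4=0 [stuck-at-0], g5=1, g6=0, g7=1 → 1 — eliminated
Only g2 stuck-at-0 reproduces the observed 0.

g2 stuck-at-0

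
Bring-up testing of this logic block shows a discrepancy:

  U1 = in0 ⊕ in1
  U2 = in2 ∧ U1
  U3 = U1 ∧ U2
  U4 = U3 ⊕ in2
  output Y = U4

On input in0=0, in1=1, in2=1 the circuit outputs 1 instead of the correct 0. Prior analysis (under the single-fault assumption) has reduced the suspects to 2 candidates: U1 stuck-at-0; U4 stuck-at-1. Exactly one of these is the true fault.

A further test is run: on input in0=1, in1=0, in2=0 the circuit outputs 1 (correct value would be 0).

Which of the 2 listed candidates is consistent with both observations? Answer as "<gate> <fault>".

Evaluate each candidate on input in0=1, in1=0, in2=0:
  U1 stuck-at-0: U1=0 [stuck-at-0], U2=0, U3=0, U4=0 → 0 — eliminated
  U4 stuck-at-1: U1=1, U2=0, U3=0, U4=1 [stuck-at-1] → 1 — matches
Only U4 stuck-at-1 reproduces the observed 1.

U4 stuck-at-1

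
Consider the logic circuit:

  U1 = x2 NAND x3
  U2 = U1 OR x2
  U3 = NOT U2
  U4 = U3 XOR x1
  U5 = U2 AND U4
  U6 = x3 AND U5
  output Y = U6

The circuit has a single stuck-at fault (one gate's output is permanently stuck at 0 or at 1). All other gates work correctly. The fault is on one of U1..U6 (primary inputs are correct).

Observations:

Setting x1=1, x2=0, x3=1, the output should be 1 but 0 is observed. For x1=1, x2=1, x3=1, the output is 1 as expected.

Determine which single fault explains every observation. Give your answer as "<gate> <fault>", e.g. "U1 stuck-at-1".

U1 stuck-at-0

Fault-free values for test 1 (x1=1, x2=0, x3=1): U1=1, U2=1, U3=0, U4=1, U5=1, U6=1, giving Y=1. Observed 0.
Test 1: faults giving observed 0 are {U1 stuck-at-0, U2 stuck-at-0, U3 stuck-at-1, U4 stuck-at-0, U5 stuck-at-0, U6 stuck-at-0}.
Test 2 (x1=1, x2=1, x3=1): fault-free U1=0, U2=1, U3=0, U4=1, U5=1, U6=1 → 1; observed 1. Eliminates U2 stuck-at-0, U3 stuck-at-1, U4 stuck-at-0, U5 stuck-at-0, U6 stuck-at-0.
Only U1 stuck-at-0 is consistent with every test.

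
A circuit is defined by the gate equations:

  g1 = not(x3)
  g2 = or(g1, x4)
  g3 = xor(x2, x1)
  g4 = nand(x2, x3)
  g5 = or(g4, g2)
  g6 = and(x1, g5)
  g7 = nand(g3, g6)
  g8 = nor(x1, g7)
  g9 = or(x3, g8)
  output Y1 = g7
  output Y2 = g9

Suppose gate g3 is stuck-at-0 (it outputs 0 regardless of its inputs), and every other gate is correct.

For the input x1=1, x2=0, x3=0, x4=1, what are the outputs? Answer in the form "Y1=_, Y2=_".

Propagate with g3 forced: g1=1, g2=1, g3=0 [stuck-at-0], g4=1, g5=1, g6=1, g7=1, g8=0, g9=0.
So the outputs are Y1=1, Y2=0. (Without the fault they would be Y1=0, Y2=0.)

Y1=1, Y2=0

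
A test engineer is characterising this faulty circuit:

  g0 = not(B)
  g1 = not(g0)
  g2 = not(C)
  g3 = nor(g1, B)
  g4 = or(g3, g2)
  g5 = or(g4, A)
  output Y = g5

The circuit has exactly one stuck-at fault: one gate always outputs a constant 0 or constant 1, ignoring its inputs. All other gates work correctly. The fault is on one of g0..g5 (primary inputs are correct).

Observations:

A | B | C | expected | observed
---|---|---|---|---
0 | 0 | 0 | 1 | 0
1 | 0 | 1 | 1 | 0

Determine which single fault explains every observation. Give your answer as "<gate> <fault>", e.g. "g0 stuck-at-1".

g5 stuck-at-0

Fault-free values for test 1 (A=0, B=0, C=0): g0=1, g1=0, g2=1, g3=1, g4=1, g5=1, giving Y=1. Observed 0.
Test 1: faults giving observed 0 are {g4 stuck-at-0, g5 stuck-at-0}.
Test 2 (A=1, B=0, C=1): fault-free g0=1, g1=0, g2=0, g3=1, g4=1, g5=1 → 1; observed 0. Eliminates g4 stuck-at-0.
Only g5 stuck-at-0 is consistent with every test.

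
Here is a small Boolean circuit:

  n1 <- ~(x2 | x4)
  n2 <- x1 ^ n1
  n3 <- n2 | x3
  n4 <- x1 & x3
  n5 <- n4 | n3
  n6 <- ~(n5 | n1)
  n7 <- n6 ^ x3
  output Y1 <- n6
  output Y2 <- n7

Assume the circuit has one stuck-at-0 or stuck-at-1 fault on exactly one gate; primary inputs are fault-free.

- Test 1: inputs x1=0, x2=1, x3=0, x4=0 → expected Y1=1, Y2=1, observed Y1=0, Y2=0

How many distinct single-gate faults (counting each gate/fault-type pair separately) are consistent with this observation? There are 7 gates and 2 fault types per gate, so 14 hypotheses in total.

6

Fault-free: n1=0, n2=0, n3=0, n4=0, n5=0, n6=1, n7=1 → Y1=1, Y2=1. Observed Y1=0, Y2=0.
  n1 stuck-at-0: output Y1=1, Y2=1 ✗
  n1 stuck-at-1: output Y1=0, Y2=0 ✓
  n2 stuck-at-0: output Y1=1, Y2=1 ✗
  n2 stuck-at-1: output Y1=0, Y2=0 ✓
  n3 stuck-at-0: output Y1=1, Y2=1 ✗
  n3 stuck-at-1: output Y1=0, Y2=0 ✓
  n4 stuck-at-0: output Y1=1, Y2=1 ✗
  n4 stuck-at-1: output Y1=0, Y2=0 ✓
  n5 stuck-at-0: output Y1=1, Y2=1 ✗
  n5 stuck-at-1: output Y1=0, Y2=0 ✓
  n6 stuck-at-0: output Y1=0, Y2=0 ✓
  n6 stuck-at-1: output Y1=1, Y2=1 ✗
  n7 stuck-at-0: output Y1=1, Y2=0 ✗
  n7 stuck-at-1: output Y1=1, Y2=1 ✗
Consistent faults: {n1 stuck-at-1, n2 stuck-at-1, n3 stuck-at-1, n4 stuck-at-1, n5 stuck-at-1, n6 stuck-at-0} — 6 in all.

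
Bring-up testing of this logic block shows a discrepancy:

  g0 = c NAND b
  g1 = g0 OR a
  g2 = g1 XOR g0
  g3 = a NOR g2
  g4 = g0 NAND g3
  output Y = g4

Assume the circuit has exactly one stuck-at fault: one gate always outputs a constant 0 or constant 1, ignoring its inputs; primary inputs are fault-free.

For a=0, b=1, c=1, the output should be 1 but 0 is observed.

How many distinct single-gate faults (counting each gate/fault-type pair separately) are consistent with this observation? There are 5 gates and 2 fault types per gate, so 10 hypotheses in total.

2

Fault-free: g0=0, g1=0, g2=0, g3=1, g4=1 → 1. Observed 0.
  g0 stuck-at-0: output 1 ✗
  g0 stuck-at-1: output 0 ✓
  g1 stuck-at-0: output 1 ✗
  g1 stuck-at-1: output 1 ✗
  g2 stuck-at-0: output 1 ✗
  g2 stuck-at-1: output 1 ✗
  g3 stuck-at-0: output 1 ✗
  g3 stuck-at-1: output 1 ✗
  g4 stuck-at-0: output 0 ✓
  g4 stuck-at-1: output 1 ✗
Consistent faults: {g0 stuck-at-1, g4 stuck-at-0} — 2 in all.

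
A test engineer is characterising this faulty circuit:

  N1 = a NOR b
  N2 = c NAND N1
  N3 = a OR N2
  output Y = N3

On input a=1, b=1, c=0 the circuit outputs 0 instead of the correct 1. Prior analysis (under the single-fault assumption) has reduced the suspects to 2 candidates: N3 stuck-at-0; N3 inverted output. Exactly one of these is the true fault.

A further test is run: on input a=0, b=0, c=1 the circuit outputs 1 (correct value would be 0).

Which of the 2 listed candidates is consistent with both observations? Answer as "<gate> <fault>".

N3 inverted output

Evaluate each candidate on input a=0, b=0, c=1:
  N3 stuck-at-0: N1=1, N2=0, N3=0 [stuck-at-0] → 0 — eliminated
  N3 inverted output: N1=1, N2=0, N3=1 [inverted output] → 1 — matches
Only N3 inverted output reproduces the observed 1.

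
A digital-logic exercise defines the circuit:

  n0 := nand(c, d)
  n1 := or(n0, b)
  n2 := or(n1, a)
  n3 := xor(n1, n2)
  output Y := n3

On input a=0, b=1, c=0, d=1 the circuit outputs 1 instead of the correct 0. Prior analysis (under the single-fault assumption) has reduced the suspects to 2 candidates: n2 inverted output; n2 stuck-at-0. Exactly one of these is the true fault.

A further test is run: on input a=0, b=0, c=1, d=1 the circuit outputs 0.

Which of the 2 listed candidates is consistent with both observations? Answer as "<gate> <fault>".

n2 stuck-at-0

Evaluate each candidate on input a=0, b=0, c=1, d=1:
  n2 inverted output: n0=0, n1=0, n2=1 [inverted output], n3=1 → 1 — eliminated
  n2 stuck-at-0: n0=0, n1=0, n2=0 [stuck-at-0], n3=0 → 0 — matches
Only n2 stuck-at-0 reproduces the observed 0.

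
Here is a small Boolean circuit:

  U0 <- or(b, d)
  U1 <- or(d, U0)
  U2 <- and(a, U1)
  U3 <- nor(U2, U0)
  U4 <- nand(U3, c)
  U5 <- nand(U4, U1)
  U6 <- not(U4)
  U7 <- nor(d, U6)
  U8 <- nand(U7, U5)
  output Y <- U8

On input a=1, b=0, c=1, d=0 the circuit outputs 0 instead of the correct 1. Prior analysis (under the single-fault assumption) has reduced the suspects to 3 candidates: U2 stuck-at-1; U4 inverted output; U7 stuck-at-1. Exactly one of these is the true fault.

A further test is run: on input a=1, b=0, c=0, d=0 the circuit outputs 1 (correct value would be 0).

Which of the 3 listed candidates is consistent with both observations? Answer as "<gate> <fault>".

U4 inverted output

Evaluate each candidate on input a=1, b=0, c=0, d=0:
  U2 stuck-at-1: U0=0, U1=0, U2=1 [stuck-at-1], U3=0, U4=1, U5=1, U6=0, U7=1, U8=0 → 0 — eliminated
  U4 inverted output: U0=0, U1=0, U2=0, U3=1, U4=0 [inverted output], U5=1, U6=1, U7=0, U8=1 → 1 — matches
  U7 stuck-at-1: U0=0, U1=0, U2=0, U3=1, U4=1, U5=1, U6=0, U7=1 [stuck-at-1], U8=0 → 0 — eliminated
Only U4 inverted output reproduces the observed 1.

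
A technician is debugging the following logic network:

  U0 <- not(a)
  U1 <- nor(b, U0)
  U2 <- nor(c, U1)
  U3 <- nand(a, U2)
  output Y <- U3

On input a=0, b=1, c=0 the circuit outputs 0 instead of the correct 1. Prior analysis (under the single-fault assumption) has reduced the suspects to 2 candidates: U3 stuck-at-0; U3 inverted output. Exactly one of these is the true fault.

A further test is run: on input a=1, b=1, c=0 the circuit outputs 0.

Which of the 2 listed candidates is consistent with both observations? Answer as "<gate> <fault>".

U3 stuck-at-0

Evaluate each candidate on input a=1, b=1, c=0:
  U3 stuck-at-0: U0=0, U1=0, U2=1, U3=0 [stuck-at-0] → 0 — matches
  U3 inverted output: U0=0, U1=0, U2=1, U3=1 [inverted output] → 1 — eliminated
Only U3 stuck-at-0 reproduces the observed 0.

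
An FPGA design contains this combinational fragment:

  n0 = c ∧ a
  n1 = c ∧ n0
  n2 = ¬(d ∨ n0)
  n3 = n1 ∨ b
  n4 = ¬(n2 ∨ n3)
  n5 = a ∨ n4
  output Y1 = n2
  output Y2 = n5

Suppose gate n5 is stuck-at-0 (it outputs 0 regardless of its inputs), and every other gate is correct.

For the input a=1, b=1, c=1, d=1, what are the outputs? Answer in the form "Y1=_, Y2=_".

Y1=0, Y2=0

Propagate with n5 forced: n0=1, n1=1, n2=0, n3=1, n4=0, n5=0 [stuck-at-0].
So the outputs are Y1=0, Y2=0. (Without the fault they would be Y1=0, Y2=1.)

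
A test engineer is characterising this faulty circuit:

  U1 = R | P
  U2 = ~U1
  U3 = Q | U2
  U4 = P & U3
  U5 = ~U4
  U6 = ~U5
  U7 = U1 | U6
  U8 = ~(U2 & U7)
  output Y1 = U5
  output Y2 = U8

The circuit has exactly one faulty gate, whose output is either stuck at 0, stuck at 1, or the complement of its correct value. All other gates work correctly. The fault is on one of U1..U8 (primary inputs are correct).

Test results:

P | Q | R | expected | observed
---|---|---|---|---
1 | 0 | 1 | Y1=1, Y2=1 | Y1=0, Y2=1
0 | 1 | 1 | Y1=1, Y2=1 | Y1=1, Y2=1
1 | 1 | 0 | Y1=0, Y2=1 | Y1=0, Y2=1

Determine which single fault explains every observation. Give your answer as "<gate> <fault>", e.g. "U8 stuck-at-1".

U3 stuck-at-1

Fault-free values for test 1 (P=1, Q=0, R=1): U1=1, U2=0, U3=0, U4=0, U5=1, U6=0, U7=1, U8=1, giving Y1=1, Y2=1. Observed Y1=0, Y2=1.
Test 1: faults giving observed Y1=0, Y2=1 are {U3 stuck-at-1, U3 inverted output, U4 stuck-at-1, U4 inverted output, U5 stuck-at-0, U5 inverted output}.
Test 2 (P=0, Q=1, R=1): fault-free U1=1, U2=0, U3=1, U4=0, U5=1, U6=0, U7=1, U8=1 → Y1=1, Y2=1; observed Y1=1, Y2=1. Eliminates U4 stuck-at-1, U4 inverted output, U5 stuck-at-0, U5 inverted output.
Test 3 (P=1, Q=1, R=0): fault-free U1=1, U2=0, U3=1, U4=1, U5=0, U6=1, U7=1, U8=1 → Y1=0, Y2=1; observed Y1=0, Y2=1. Eliminates U3 inverted output.
Only U3 stuck-at-1 is consistent with every test.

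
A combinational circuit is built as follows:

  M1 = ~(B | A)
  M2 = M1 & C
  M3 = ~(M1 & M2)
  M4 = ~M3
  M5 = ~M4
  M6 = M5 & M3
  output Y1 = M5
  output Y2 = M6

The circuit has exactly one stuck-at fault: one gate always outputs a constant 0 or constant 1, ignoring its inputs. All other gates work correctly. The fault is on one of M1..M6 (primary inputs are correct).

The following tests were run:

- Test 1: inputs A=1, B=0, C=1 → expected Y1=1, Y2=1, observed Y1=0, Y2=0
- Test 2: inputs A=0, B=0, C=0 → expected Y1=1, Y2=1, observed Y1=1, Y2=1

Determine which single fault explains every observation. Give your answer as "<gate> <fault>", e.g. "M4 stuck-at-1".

M1 stuck-at-1

Fault-free values for test 1 (A=1, B=0, C=1): M1=0, M2=0, M3=1, M4=0, M5=1, M6=1, giving Y1=1, Y2=1. Observed Y1=0, Y2=0.
Test 1: faults giving observed Y1=0, Y2=0 are {M1 stuck-at-1, M3 stuck-at-0, M4 stuck-at-1, M5 stuck-at-0}.
Test 2 (A=0, B=0, C=0): fault-free M1=1, M2=0, M3=1, M4=0, M5=1, M6=1 → Y1=1, Y2=1; observed Y1=1, Y2=1. Eliminates M3 stuck-at-0, M4 stuck-at-1, M5 stuck-at-0.
Only M1 stuck-at-1 is consistent with every test.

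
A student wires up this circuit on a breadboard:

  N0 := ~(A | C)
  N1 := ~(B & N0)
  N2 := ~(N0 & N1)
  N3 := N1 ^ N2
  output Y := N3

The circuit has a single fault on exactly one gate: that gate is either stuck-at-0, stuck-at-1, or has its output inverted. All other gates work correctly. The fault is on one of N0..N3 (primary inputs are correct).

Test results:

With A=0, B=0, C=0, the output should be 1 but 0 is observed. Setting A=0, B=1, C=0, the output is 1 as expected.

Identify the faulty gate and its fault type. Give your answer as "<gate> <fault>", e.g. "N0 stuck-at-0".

N2 stuck-at-1

Fault-free values for test 1 (A=0, B=0, C=0): N0=1, N1=1, N2=0, N3=1, giving Y=1. Observed 0.
Test 1: faults giving observed 0 are {N0 stuck-at-0, N0 inverted output, N2 stuck-at-1, N2 inverted output, N3 stuck-at-0, N3 inverted output}.
Test 2 (A=0, B=1, C=0): fault-free N0=1, N1=0, N2=1, N3=1 → 1; observed 1. Eliminates N0 stuck-at-0, N0 inverted output, N2 inverted output, N3 stuck-at-0, N3 inverted output.
Only N2 stuck-at-1 is consistent with every test.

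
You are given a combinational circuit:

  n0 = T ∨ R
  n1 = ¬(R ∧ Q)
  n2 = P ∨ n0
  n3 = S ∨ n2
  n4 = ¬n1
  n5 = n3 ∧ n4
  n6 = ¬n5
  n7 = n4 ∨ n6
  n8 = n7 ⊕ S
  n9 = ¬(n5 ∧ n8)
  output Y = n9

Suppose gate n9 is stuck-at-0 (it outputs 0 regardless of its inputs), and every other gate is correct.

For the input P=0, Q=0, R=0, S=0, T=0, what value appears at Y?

Propagate with n9 forced: n0=0, n1=1, n2=0, n3=0, n4=0, n5=0, n6=1, n7=1, n8=1, n9=0 [stuck-at-0].
So Y = 0. (Without the fault it would be 1.)

0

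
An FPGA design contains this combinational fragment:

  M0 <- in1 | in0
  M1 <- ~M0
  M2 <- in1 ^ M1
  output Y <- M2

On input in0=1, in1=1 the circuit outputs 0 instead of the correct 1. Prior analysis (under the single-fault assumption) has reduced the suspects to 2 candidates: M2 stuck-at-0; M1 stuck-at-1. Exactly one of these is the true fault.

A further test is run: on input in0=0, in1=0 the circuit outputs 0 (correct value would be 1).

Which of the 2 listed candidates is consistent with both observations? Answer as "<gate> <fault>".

Evaluate each candidate on input in0=0, in1=0:
  M2 stuck-at-0: M0=0, M1=1, M2=0 [stuck-at-0] → 0 — matches
  M1 stuck-at-1: M0=0, M1=1 [stuck-at-1], M2=1 → 1 — eliminated
Only M2 stuck-at-0 reproduces the observed 0.

M2 stuck-at-0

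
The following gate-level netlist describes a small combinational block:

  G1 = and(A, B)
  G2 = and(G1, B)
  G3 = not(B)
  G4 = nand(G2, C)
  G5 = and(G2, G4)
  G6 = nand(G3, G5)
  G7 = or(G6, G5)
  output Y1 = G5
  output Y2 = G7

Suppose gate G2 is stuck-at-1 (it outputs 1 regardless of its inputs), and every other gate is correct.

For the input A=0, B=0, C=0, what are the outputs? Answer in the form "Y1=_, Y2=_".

Y1=1, Y2=1

Propagate with G2 forced: G1=0, G2=1 [stuck-at-1], G3=1, G4=1, G5=1, G6=0, G7=1.
So the outputs are Y1=1, Y2=1. (Without the fault they would be Y1=0, Y2=1.)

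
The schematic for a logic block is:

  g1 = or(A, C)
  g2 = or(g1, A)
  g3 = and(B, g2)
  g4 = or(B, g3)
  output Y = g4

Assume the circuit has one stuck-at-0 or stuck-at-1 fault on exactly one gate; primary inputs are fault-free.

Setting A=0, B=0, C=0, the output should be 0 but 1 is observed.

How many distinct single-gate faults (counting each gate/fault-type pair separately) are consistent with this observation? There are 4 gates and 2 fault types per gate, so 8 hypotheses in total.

Fault-free: g1=0, g2=0, g3=0, g4=0 → 0. Observed 1.
  g1 stuck-at-0: output 0 ✗
  g1 stuck-at-1: output 0 ✗
  g2 stuck-at-0: output 0 ✗
  g2 stuck-at-1: output 0 ✗
  g3 stuck-at-0: output 0 ✗
  g3 stuck-at-1: output 1 ✓
  g4 stuck-at-0: output 0 ✗
  g4 stuck-at-1: output 1 ✓
Consistent faults: {g3 stuck-at-1, g4 stuck-at-1} — 2 in all.

2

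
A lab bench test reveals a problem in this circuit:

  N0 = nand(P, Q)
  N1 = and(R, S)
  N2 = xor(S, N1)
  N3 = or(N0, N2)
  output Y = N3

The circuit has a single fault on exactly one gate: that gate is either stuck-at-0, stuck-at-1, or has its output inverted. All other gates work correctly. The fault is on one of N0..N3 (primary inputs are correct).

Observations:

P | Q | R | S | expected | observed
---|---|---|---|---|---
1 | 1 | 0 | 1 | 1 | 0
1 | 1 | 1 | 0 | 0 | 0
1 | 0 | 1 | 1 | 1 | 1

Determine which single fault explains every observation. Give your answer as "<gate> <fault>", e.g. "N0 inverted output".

Fault-free values for test 1 (P=1, Q=1, R=0, S=1): N0=0, N1=0, N2=1, N3=1, giving Y=1. Observed 0.
Test 1: faults giving observed 0 are {N1 stuck-at-1, N1 inverted output, N2 stuck-at-0, N2 inverted output, N3 stuck-at-0, N3 inverted output}.
Test 2 (P=1, Q=1, R=1, S=0): fault-free N0=0, N1=0, N2=0, N3=0 → 0; observed 0. Eliminates N1 stuck-at-1, N1 inverted output, N2 inverted output, N3 inverted output.
Test 3 (P=1, Q=0, R=1, S=1): fault-free N0=1, N1=1, N2=0, N3=1 → 1; observed 1. Eliminates N3 stuck-at-0.
Only N2 stuck-at-0 is consistent with every test.

N2 stuck-at-0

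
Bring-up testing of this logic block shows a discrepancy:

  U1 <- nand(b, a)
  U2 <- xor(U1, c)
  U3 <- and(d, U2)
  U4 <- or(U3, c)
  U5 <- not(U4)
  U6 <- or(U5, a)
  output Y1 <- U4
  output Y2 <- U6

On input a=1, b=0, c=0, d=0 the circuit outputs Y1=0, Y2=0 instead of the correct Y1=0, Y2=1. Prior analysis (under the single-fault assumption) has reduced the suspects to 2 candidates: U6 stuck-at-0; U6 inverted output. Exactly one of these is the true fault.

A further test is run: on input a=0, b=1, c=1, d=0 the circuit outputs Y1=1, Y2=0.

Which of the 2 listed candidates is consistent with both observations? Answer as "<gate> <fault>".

Evaluate each candidate on input a=0, b=1, c=1, d=0:
  U6 stuck-at-0: U1=1, U2=0, U3=0, U4=1, U5=0, U6=0 [stuck-at-0] → Y1=1, Y2=0 — matches
  U6 inverted output: U1=1, U2=0, U3=0, U4=1, U5=0, U6=1 [inverted output] → Y1=1, Y2=1 — eliminated
Only U6 stuck-at-0 reproduces the observed Y1=1, Y2=0.

U6 stuck-at-0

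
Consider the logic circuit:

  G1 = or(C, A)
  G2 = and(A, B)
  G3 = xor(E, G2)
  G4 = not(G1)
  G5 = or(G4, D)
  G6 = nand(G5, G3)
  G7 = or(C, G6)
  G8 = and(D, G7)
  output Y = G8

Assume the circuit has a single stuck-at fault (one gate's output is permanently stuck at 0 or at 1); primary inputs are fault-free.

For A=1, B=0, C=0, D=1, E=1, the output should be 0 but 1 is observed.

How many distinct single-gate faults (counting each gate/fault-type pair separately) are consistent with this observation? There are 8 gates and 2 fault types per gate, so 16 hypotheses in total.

Fault-free: G1=1, G2=0, G3=1, G4=0, G5=1, G6=0, G7=0, G8=0 → 0. Observed 1.
  G1: none of the 2 fault types match ✗
  G2: stuck-at-1 ✓; others ✗
  G3: stuck-at-0 ✓; others ✗
  G4: none of the 2 fault types match ✗
  G5: stuck-at-0 ✓; others ✗
  G6: stuck-at-1 ✓; others ✗
  G7: stuck-at-1 ✓; others ✗
  G8: stuck-at-1 ✓; others ✗
Consistent faults: {G2 stuck-at-1, G3 stuck-at-0, G5 stuck-at-0, G6 stuck-at-1, G7 stuck-at-1, G8 stuck-at-1} — 6 in all.

6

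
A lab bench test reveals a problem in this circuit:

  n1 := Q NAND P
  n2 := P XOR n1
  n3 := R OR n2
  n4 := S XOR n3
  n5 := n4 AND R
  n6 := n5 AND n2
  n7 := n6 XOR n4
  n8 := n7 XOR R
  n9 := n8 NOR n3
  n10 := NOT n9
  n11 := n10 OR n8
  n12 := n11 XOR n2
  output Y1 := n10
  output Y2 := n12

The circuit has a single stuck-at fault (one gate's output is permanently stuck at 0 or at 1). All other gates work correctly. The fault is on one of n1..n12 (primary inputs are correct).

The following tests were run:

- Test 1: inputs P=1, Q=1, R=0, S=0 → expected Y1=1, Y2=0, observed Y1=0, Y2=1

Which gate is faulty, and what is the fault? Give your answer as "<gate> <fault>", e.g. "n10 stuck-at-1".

n3 stuck-at-0

Fault-free values for test 1 (P=1, Q=1, R=0, S=0): n1=0, n2=1, n3=1, n4=1, n5=0, n6=0, n7=1, n8=1, n9=0, n10=1, n11=1, n12=0, giving Y1=1, Y2=0. Observed Y1=0, Y2=1.
Test 1: faults giving observed Y1=0, Y2=1 are {n3 stuck-at-0}.
Only n3 stuck-at-0 is consistent with every test.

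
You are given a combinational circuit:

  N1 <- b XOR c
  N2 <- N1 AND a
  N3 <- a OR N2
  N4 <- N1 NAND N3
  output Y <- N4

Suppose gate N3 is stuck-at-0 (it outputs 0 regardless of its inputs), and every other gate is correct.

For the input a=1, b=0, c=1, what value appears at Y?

1

Propagate with N3 forced: N1=1, N2=1, N3=0 [stuck-at-0], N4=1.
So Y = 1. (Without the fault it would be 0.)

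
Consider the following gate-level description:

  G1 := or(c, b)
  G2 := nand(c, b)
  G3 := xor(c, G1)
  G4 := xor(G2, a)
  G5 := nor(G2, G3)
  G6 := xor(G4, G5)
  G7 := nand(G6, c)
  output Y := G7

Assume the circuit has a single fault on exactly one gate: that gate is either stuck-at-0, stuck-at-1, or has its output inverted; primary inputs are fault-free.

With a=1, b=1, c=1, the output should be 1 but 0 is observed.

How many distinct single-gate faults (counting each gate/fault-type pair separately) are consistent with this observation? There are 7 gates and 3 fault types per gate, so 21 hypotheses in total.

12

Fault-free: G1=1, G2=0, G3=0, G4=1, G5=1, G6=0, G7=1 → 1. Observed 0.
  G1: stuck-at-0, inverted output ✓; others ✗
  G2: none of the 3 fault types match ✗
  G3: stuck-at-1, inverted output ✓; others ✗
  G4: stuck-at-0, inverted output ✓; others ✗
  G5: stuck-at-0, inverted output ✓; others ✗
  G6: stuck-at-1, inverted output ✓; others ✗
  G7: stuck-at-0, inverted output ✓; others ✗
Consistent faults: {G1 stuck-at-0, G1 inverted output, G3 stuck-at-1, G3 inverted output, G4 stuck-at-0, G4 inverted output, G5 stuck-at-0, G5 inverted output, G6 stuck-at-1, G6 inverted output, G7 stuck-at-0, G7 inverted output} — 12 in all.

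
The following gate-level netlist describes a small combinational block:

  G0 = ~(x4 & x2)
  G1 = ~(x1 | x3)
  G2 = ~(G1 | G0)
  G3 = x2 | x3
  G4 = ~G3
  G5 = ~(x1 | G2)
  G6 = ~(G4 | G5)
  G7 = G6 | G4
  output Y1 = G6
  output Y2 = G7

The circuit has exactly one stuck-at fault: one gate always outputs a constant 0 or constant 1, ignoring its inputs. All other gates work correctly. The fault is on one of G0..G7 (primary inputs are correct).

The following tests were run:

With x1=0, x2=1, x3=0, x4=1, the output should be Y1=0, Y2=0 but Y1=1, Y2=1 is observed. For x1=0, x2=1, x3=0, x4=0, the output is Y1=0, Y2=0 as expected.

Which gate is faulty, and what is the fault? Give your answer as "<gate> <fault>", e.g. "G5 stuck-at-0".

Fault-free values for test 1 (x1=0, x2=1, x3=0, x4=1): G0=0, G1=1, G2=0, G3=1, G4=0, G5=1, G6=0, G7=0, giving Y1=0, Y2=0. Observed Y1=1, Y2=1.
Test 1: faults giving observed Y1=1, Y2=1 are {G1 stuck-at-0, G2 stuck-at-1, G5 stuck-at-0, G6 stuck-at-1}.
Test 2 (x1=0, x2=1, x3=0, x4=0): fault-free G0=1, G1=1, G2=0, G3=1, G4=0, G5=1, G6=0, G7=0 → Y1=0, Y2=0; observed Y1=0, Y2=0. Eliminates G2 stuck-at-1, G5 stuck-at-0, G6 stuck-at-1.
Only G1 stuck-at-0 is consistent with every test.

G1 stuck-at-0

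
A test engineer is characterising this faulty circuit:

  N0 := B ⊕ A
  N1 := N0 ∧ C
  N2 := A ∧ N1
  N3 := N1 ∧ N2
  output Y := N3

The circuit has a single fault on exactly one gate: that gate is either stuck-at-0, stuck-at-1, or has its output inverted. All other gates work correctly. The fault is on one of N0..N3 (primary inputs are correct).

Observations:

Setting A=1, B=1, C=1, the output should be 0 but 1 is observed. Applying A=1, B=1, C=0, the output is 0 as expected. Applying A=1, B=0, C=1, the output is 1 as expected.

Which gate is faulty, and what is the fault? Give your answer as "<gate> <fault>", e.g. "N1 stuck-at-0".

Fault-free values for test 1 (A=1, B=1, C=1): N0=0, N1=0, N2=0, N3=0, giving Y=0. Observed 1.
Test 1: faults giving observed 1 are {N0 stuck-at-1, N0 inverted output, N1 stuck-at-1, N1 inverted output, N3 stuck-at-1, N3 inverted output}.
Test 2 (A=1, B=1, C=0): fault-free N0=0, N1=0, N2=0, N3=0 → 0; observed 0. Eliminates N1 stuck-at-1, N1 inverted output, N3 stuck-at-1, N3 inverted output.
Test 3 (A=1, B=0, C=1): fault-free N0=1, N1=1, N2=1, N3=1 → 1; observed 1. Eliminates N0 inverted output.
Only N0 stuck-at-1 is consistent with every test.

N0 stuck-at-1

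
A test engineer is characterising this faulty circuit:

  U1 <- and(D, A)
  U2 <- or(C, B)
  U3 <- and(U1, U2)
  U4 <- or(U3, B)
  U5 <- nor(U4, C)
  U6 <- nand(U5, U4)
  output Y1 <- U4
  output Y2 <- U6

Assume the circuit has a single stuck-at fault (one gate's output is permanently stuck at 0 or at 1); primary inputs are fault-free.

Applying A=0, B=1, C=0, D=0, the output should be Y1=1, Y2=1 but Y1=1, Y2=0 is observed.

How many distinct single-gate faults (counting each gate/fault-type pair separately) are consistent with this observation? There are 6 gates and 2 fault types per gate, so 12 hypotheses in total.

2

Fault-free: U1=0, U2=1, U3=0, U4=1, U5=0, U6=1 → Y1=1, Y2=1. Observed Y1=1, Y2=0.
  U1 stuck-at-0: output Y1=1, Y2=1 ✗
  U1 stuck-at-1: output Y1=1, Y2=1 ✗
  U2 stuck-at-0: output Y1=1, Y2=1 ✗
  U2 stuck-at-1: output Y1=1, Y2=1 ✗
  U3 stuck-at-0: output Y1=1, Y2=1 ✗
  U3 stuck-at-1: output Y1=1, Y2=1 ✗
  U4 stuck-at-0: output Y1=0, Y2=1 ✗
  U4 stuck-at-1: output Y1=1, Y2=1 ✗
  U5 stuck-at-0: output Y1=1, Y2=1 ✗
  U5 stuck-at-1: output Y1=1, Y2=0 ✓
  U6 stuck-at-0: output Y1=1, Y2=0 ✓
  U6 stuck-at-1: output Y1=1, Y2=1 ✗
Consistent faults: {U5 stuck-at-1, U6 stuck-at-0} — 2 in all.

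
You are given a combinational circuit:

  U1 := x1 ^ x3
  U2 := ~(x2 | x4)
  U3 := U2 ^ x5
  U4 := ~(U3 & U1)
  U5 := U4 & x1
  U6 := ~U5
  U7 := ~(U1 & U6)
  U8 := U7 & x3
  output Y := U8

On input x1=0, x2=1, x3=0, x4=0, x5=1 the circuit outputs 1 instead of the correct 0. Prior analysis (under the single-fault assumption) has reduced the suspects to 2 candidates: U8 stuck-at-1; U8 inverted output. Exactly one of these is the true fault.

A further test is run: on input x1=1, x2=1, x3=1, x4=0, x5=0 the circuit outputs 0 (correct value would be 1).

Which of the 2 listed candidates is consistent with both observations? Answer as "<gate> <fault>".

Evaluate each candidate on input x1=1, x2=1, x3=1, x4=0, x5=0:
  U8 stuck-at-1: U1=0, U2=0, U3=0, U4=1, U5=1, U6=0, U7=1, U8=1 [stuck-at-1] → 1 — eliminated
  U8 inverted output: U1=0, U2=0, U3=0, U4=1, U5=1, U6=0, U7=1, U8=0 [inverted output] → 0 — matches
Only U8 inverted output reproduces the observed 0.

U8 inverted output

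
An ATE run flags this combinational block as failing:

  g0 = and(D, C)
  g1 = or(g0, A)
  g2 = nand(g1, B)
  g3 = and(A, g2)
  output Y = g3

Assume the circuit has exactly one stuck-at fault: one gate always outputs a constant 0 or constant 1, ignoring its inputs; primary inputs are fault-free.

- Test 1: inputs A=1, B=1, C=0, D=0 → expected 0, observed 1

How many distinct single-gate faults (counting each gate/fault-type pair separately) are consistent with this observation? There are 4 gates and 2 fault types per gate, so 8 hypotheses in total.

3

Fault-free: g0=0, g1=1, g2=0, g3=0 → 0. Observed 1.
  g0 stuck-at-0: output 0 ✗
  g0 stuck-at-1: output 0 ✗
  g1 stuck-at-0: output 1 ✓
  g1 stuck-at-1: output 0 ✗
  g2 stuck-at-0: output 0 ✗
  g2 stuck-at-1: output 1 ✓
  g3 stuck-at-0: output 0 ✗
  g3 stuck-at-1: output 1 ✓
Consistent faults: {g1 stuck-at-0, g2 stuck-at-1, g3 stuck-at-1} — 3 in all.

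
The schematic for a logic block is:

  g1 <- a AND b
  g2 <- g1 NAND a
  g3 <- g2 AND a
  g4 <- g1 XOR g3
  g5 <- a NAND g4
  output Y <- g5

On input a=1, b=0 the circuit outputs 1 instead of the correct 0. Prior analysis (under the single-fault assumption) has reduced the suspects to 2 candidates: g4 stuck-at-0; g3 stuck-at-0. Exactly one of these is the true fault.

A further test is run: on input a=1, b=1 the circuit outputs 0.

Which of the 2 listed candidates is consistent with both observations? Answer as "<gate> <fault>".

Evaluate each candidate on input a=1, b=1:
  g4 stuck-at-0: g1=1, g2=0, g3=0, g4=0 [stuck-at-0], g5=1 → 1 — eliminated
  g3 stuck-at-0: g1=1, g2=0, g3=0 [stuck-at-0], g4=1, g5=0 → 0 — matches
Only g3 stuck-at-0 reproduces the observed 0.

g3 stuck-at-0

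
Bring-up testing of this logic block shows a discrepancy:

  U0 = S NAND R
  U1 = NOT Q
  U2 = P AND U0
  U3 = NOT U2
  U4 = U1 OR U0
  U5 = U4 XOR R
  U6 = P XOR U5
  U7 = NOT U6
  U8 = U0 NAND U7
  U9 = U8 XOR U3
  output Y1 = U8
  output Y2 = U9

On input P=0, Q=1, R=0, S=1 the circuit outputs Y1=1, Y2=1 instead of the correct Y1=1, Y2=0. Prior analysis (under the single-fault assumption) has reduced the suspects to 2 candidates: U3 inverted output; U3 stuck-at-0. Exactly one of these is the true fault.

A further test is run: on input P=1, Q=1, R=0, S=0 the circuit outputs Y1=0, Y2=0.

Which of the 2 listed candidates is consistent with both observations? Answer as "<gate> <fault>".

Evaluate each candidate on input P=1, Q=1, R=0, S=0:
  U3 inverted output: U0=1, U1=0, U2=1, U3=1 [inverted output], U4=1, U5=1, U6=0, U7=1, U8=0, U9=1 → Y1=0, Y2=1 — eliminated
  U3 stuck-at-0: U0=1, U1=0, U2=1, U3=0 [stuck-at-0], U4=1, U5=1, U6=0, U7=1, U8=0, U9=0 → Y1=0, Y2=0 — matches
Only U3 stuck-at-0 reproduces the observed Y1=0, Y2=0.

U3 stuck-at-0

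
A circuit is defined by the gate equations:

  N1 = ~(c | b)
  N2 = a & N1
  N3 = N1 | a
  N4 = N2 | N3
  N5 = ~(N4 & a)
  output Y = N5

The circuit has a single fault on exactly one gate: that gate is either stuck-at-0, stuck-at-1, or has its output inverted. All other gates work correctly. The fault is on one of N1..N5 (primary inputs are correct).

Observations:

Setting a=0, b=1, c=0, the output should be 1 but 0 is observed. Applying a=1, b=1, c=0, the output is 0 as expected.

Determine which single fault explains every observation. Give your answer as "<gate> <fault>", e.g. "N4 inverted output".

N5 stuck-at-0

Fault-free values for test 1 (a=0, b=1, c=0): N1=0, N2=0, N3=0, N4=0, N5=1, giving Y=1. Observed 0.
Test 1: faults giving observed 0 are {N5 stuck-at-0, N5 inverted output}.
Test 2 (a=1, b=1, c=0): fault-free N1=0, N2=0, N3=1, N4=1, N5=0 → 0; observed 0. Eliminates N5 inverted output.
Only N5 stuck-at-0 is consistent with every test.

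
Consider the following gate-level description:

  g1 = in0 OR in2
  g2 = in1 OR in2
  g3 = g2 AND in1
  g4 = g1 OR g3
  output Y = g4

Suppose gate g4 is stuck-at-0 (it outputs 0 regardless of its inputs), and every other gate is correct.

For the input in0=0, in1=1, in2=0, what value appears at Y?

Propagate with g4 forced: g1=0, g2=1, g3=1, g4=0 [stuck-at-0].
So Y = 0. (Without the fault it would be 1.)

0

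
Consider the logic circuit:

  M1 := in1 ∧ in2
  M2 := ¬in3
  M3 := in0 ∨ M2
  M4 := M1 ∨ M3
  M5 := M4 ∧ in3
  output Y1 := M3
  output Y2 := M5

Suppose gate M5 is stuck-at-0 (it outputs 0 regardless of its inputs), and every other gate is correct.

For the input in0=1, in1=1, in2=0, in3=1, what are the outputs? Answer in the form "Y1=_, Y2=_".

Propagate with M5 forced: M1=0, M2=0, M3=1, M4=1, M5=0 [stuck-at-0].
So the outputs are Y1=1, Y2=0. (Without the fault they would be Y1=1, Y2=1.)

Y1=1, Y2=0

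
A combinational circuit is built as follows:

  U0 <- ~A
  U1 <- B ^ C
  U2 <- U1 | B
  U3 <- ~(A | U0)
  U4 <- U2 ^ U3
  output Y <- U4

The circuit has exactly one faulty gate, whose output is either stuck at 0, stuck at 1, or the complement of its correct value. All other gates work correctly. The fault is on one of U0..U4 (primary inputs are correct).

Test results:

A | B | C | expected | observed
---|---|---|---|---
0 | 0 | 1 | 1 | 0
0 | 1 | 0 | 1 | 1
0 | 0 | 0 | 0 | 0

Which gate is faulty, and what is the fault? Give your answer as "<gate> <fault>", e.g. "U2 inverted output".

Fault-free values for test 1 (A=0, B=0, C=1): U0=1, U1=1, U2=1, U3=0, U4=1, giving Y=1. Observed 0.
Test 1: faults giving observed 0 are {U0 stuck-at-0, U0 inverted output, U1 stuck-at-0, U1 inverted output, U2 stuck-at-0, U2 inverted output, U3 stuck-at-1, U3 inverted output, U4 stuck-at-0, U4 inverted output}.
Test 2 (A=0, B=1, C=0): fault-free U0=1, U1=1, U2=1, U3=0, U4=1 → 1; observed 1. Eliminates U0 stuck-at-0, U0 inverted output, U2 stuck-at-0, U2 inverted output, U3 stuck-at-1, U3 inverted output, U4 stuck-at-0, U4 inverted output.
Test 3 (A=0, B=0, C=0): fault-free U0=1, U1=0, U2=0, U3=0, U4=0 → 0; observed 0. Eliminates U1 inverted output.
Only U1 stuck-at-0 is consistent with every test.

U1 stuck-at-0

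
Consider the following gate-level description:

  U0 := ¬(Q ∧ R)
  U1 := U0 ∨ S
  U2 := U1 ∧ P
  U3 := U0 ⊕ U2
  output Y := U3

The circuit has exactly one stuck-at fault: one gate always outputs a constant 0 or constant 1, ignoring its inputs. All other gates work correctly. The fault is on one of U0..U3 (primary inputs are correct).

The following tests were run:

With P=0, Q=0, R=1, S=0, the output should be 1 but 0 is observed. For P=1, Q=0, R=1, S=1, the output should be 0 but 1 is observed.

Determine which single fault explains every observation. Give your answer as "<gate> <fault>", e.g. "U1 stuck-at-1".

Fault-free values for test 1 (P=0, Q=0, R=1, S=0): U0=1, U1=1, U2=0, U3=1, giving Y=1. Observed 0.
Test 1: faults giving observed 0 are {U0 stuck-at-0, U2 stuck-at-1, U3 stuck-at-0}.
Test 2 (P=1, Q=0, R=1, S=1): fault-free U0=1, U1=1, U2=1, U3=0 → 0; observed 1. Eliminates U2 stuck-at-1, U3 stuck-at-0.
Only U0 stuck-at-0 is consistent with every test.

U0 stuck-at-0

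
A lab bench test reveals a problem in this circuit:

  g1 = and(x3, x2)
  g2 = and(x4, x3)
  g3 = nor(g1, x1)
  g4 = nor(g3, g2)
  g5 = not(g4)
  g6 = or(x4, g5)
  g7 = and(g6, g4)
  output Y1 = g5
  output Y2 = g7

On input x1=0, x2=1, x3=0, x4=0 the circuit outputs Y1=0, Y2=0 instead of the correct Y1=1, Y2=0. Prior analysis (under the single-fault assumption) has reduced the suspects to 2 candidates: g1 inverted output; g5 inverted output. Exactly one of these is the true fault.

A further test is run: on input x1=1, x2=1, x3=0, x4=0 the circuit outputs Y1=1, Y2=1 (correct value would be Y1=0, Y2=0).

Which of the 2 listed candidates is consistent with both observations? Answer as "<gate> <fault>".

g5 inverted output

Evaluate each candidate on input x1=1, x2=1, x3=0, x4=0:
  g1 inverted output: g1=1 [inverted output], g2=0, g3=0, g4=1, g5=0, g6=0, g7=0 → Y1=0, Y2=0 — eliminated
  g5 inverted output: g1=0, g2=0, g3=0, g4=1, g5=1 [inverted output], g6=1, g7=1 → Y1=1, Y2=1 — matches
Only g5 inverted output reproduces the observed Y1=1, Y2=1.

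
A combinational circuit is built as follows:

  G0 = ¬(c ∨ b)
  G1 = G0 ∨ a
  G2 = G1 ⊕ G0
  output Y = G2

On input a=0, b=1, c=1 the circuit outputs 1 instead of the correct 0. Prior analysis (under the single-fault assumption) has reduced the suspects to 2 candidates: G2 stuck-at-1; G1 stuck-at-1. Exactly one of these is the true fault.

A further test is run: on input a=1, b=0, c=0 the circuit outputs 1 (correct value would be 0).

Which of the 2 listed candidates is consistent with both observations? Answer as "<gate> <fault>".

G2 stuck-at-1

Evaluate each candidate on input a=1, b=0, c=0:
  G2 stuck-at-1: G0=1, G1=1, G2=1 [stuck-at-1] → 1 — matches
  G1 stuck-at-1: G0=1, G1=1 [stuck-at-1], G2=0 → 0 — eliminated
Only G2 stuck-at-1 reproduces the observed 1.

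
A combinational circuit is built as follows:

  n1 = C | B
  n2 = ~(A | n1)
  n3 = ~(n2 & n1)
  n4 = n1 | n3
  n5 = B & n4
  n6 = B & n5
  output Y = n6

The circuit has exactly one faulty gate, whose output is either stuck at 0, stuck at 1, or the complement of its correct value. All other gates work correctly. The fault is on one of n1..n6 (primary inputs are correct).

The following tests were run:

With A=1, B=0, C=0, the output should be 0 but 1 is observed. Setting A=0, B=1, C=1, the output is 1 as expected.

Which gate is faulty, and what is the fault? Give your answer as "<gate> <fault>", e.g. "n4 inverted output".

n6 stuck-at-1

Fault-free values for test 1 (A=1, B=0, C=0): n1=0, n2=0, n3=1, n4=1, n5=0, n6=0, giving Y=0. Observed 1.
Test 1: faults giving observed 1 are {n6 stuck-at-1, n6 inverted output}.
Test 2 (A=0, B=1, C=1): fault-free n1=1, n2=0, n3=1, n4=1, n5=1, n6=1 → 1; observed 1. Eliminates n6 inverted output.
Only n6 stuck-at-1 is consistent with every test.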